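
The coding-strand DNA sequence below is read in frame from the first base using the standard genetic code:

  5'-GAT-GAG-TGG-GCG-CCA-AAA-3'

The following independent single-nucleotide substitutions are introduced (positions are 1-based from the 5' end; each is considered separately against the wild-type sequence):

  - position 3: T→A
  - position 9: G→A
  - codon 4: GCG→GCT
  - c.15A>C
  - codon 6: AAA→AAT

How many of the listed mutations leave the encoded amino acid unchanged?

2

Codon 1: GAT (Asp) → GAA (Glu) — missense.
Codon 3: TGG (Trp) → TGA (Stop) — nonsense.
Codon 4: GCG (Ala) → GCT (Ala) — synonymous.
Codon 5: CCA (Pro) → CCC (Pro) — synonymous.
Codon 6: AAA (Lys) → AAT (Asn) — missense.
Synonymous: 2 of 5.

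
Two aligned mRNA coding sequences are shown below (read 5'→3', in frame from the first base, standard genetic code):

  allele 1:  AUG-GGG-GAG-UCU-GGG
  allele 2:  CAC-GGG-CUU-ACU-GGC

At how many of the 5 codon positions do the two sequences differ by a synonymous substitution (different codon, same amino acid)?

1

Codon 1: AUG Met / CAC His — nonsynonymous.
Codon 2: GGG Gly / GGG Gly — identical.
Codon 3: GAG Glu / CUU Leu — nonsynonymous.
Codon 4: UCU Ser / ACU Thr — nonsynonymous.
Codon 5: GGG Gly / GGC Gly — synonymous.
Synonymous differences: 1.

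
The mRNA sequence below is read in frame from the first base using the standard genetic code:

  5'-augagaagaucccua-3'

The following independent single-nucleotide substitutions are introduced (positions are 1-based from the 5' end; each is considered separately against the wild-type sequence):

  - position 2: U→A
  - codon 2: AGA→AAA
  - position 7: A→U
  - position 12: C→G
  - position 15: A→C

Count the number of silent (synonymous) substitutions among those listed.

Codon 1: AUG (Met) → AAG (Lys) — missense.
Codon 2: AGA (Arg) → AAA (Lys) — missense.
Codon 3: AGA (Arg) → UGA (Stop) — nonsense.
Codon 4: UCC (Ser) → UCG (Ser) — synonymous.
Codon 5: CUA (Leu) → CUC (Leu) — synonymous.
Synonymous: 2 of 5.

2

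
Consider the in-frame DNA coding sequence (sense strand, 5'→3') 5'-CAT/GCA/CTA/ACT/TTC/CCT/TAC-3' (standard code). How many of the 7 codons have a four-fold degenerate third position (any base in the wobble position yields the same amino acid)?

4

Codon 1 CAT (His): third position 2-fold.
Codon 2 GCA (Ala): third position 4-fold.
Codon 3 CTA (Leu): third position 4-fold.
Codon 4 ACT (Thr): third position 4-fold.
Codon 5 TTC (Phe): third position 2-fold.
Codon 6 CCT (Pro): third position 4-fold.
Codon 7 TAC (Tyr): third position 2-fold.
Four-fold degenerate third positions: 4.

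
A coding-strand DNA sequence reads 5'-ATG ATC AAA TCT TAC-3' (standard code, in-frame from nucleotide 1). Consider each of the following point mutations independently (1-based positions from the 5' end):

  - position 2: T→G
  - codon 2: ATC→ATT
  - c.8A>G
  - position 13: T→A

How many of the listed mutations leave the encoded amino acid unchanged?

1

Codon 1: ATG (Met) → AGG (Arg) — missense.
Codon 2: ATC (Ile) → ATT (Ile) — synonymous.
Codon 3: AAA (Lys) → AGA (Arg) — missense.
Codon 5: TAC (Tyr) → AAC (Asn) — missense.
Synonymous: 1 of 4.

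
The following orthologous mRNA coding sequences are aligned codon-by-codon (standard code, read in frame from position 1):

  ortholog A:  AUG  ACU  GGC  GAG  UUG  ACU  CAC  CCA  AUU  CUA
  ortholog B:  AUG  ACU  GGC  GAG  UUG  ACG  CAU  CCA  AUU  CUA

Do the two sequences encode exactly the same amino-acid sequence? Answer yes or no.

yes

Codon 1: AUG Met / AUG Met — identical.
Codon 2: ACU Thr / ACU Thr — identical.
Codon 3: GGC Gly / GGC Gly — identical.
Codon 4: GAG Glu / GAG Glu — identical.
Codon 5: UUG Leu / UUG Leu — identical.
Codon 6: ACU Thr / ACG Thr — synonymous.
Codon 7: CAC His / CAU His — synonymous.
Codon 8: CCA Pro / CCA Pro — identical.
Codon 9: AUU Ile / AUU Ile — identical.
Codon 10: CUA Leu / CUA Leu — identical.
Nonsynonymous differences: 0 → same protein.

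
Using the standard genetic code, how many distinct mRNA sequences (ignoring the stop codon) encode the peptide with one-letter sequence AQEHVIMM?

384

Ala: 4 codons.
Gln: 2 codons.
Glu: 2 codons.
His: 2 codons.
Val: 4 codons.
Ile: 3 codons.
Met: 1 codon.
Met: 1 codon.
4 × 2 × 2 × 2 × 4 × 3 × 1 × 1 = 384.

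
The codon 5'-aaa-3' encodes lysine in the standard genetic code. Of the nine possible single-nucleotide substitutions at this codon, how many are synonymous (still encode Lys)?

1

Position 1: none → 0 synonymous.
Position 2: none → 0 synonymous.
Position 3: AAG → 1 synonymous.
Total: 0 + 0 + 1 = 1.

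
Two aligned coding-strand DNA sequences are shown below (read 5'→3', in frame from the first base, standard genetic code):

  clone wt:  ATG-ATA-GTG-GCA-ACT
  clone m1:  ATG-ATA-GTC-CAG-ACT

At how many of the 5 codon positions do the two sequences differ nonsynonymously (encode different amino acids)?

Codon 1: ATG Met / ATG Met — identical.
Codon 2: ATA Ile / ATA Ile — identical.
Codon 3: GTG Val / GTC Val — synonymous.
Codon 4: GCA Ala / CAG Gln — nonsynonymous.
Codon 5: ACT Thr / ACT Thr — identical.
Nonsynonymous differences: 1.

1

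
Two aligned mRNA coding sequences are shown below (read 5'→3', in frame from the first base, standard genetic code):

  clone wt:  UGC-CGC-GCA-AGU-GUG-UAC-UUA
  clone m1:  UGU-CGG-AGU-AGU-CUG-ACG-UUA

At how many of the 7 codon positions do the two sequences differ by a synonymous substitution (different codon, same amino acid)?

Codon 1: UGC Cys / UGU Cys — synonymous.
Codon 2: CGC Arg / CGG Arg — synonymous.
Codon 3: GCA Ala / AGU Ser — nonsynonymous.
Codon 4: AGU Ser / AGU Ser — identical.
Codon 5: GUG Val / CUG Leu — nonsynonymous.
Codon 6: UAC Tyr / ACG Thr — nonsynonymous.
Codon 7: UUA Leu / UUA Leu — identical.
Synonymous differences: 2.

2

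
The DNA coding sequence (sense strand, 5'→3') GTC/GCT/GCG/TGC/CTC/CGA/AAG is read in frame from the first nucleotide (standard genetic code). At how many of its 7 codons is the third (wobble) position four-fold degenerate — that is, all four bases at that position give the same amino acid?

Codon 1 GTC (Val): third position 4-fold.
Codon 2 GCT (Ala): third position 4-fold.
Codon 3 GCG (Ala): third position 4-fold.
Codon 4 TGC (Cys): third position 2-fold.
Codon 5 CTC (Leu): third position 4-fold.
Codon 6 CGA (Arg): third position 4-fold.
Codon 7 AAG (Lys): third position 2-fold.
Four-fold degenerate third positions: 5.

5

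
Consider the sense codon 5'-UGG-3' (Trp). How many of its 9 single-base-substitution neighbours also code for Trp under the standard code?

Position 1: none → 0 synonymous.
Position 2: none → 0 synonymous.
Position 3: none → 0 synonymous.
Total: 0 + 0 + 0 = 0.

0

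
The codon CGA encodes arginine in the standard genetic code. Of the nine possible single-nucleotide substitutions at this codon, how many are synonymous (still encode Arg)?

4

Position 1: AGA → 1 synonymous.
Position 2: none → 0 synonymous.
Position 3: CGU, CGC, CGG → 3 synonymous.
Total: 1 + 0 + 3 = 4.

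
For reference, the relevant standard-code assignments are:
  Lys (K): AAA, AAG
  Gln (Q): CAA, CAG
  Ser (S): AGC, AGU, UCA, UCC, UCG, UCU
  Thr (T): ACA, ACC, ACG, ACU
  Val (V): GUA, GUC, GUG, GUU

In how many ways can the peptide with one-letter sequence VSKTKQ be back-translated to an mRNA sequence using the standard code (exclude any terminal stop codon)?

768

Val: 4 codons.
Ser: 6 codons.
Lys: 2 codons.
Thr: 4 codons.
Lys: 2 codons.
Gln: 2 codons.
4 × 6 × 2 × 4 × 2 × 2 = 768.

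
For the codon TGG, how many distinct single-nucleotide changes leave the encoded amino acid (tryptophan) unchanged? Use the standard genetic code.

Position 1: none → 0 synonymous.
Position 2: none → 0 synonymous.
Position 3: none → 0 synonymous.
Total: 0 + 0 + 0 = 0.

0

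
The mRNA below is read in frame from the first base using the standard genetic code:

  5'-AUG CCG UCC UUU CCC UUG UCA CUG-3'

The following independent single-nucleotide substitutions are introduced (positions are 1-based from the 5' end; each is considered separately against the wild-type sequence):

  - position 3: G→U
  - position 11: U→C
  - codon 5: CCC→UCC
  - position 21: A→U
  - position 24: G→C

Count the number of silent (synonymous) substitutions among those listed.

Codon 1: AUG (Met) → AUU (Ile) — missense.
Codon 4: UUU (Phe) → UCU (Ser) — missense.
Codon 5: CCC (Pro) → UCC (Ser) — missense.
Codon 7: UCA (Ser) → UCU (Ser) — synonymous.
Codon 8: CUG (Leu) → CUC (Leu) — synonymous.
Synonymous: 2 of 5.

2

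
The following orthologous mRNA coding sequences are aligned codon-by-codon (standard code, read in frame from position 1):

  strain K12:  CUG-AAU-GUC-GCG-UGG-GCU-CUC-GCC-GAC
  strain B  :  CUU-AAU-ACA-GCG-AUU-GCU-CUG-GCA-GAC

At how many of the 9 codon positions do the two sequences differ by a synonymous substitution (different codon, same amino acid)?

3

Codon 1: CUG Leu / CUU Leu — synonymous.
Codon 2: AAU Asn / AAU Asn — identical.
Codon 3: GUC Val / ACA Thr — nonsynonymous.
Codon 4: GCG Ala / GCG Ala — identical.
Codon 5: UGG Trp / AUU Ile — nonsynonymous.
Codon 6: GCU Ala / GCU Ala — identical.
Codon 7: CUC Leu / CUG Leu — synonymous.
Codon 8: GCC Ala / GCA Ala — synonymous.
Codon 9: GAC Asp / GAC Asp — identical.
Synonymous differences: 3.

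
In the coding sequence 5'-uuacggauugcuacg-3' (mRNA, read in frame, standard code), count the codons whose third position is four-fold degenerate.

3

Codon 1 UUA (Leu): third position 2-fold.
Codon 2 CGG (Arg): third position 4-fold.
Codon 3 AUU (Ile): third position 3-fold.
Codon 4 GCU (Ala): third position 4-fold.
Codon 5 ACG (Thr): third position 4-fold.
Four-fold degenerate third positions: 3.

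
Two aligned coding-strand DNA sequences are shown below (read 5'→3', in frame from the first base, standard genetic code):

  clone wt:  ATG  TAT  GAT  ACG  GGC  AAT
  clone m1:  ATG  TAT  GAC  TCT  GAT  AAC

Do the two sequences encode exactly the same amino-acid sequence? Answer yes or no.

no

Codon 1: ATG Met / ATG Met — identical.
Codon 2: TAT Tyr / TAT Tyr — identical.
Codon 3: GAT Asp / GAC Asp — synonymous.
Codon 4: ACG Thr / TCT Ser — nonsynonymous.
Codon 5: GGC Gly / GAT Asp — nonsynonymous.
Codon 6: AAT Asn / AAC Asn — synonymous.
Nonsynonymous differences: 2 → different protein.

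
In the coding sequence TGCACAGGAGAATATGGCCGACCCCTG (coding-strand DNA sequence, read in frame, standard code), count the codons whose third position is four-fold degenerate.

6

Codon 1 TGC (Cys): third position 2-fold.
Codon 2 ACA (Thr): third position 4-fold.
Codon 3 GGA (Gly): third position 4-fold.
Codon 4 GAA (Glu): third position 2-fold.
Codon 5 TAT (Tyr): third position 2-fold.
Codon 6 GGC (Gly): third position 4-fold.
Codon 7 CGA (Arg): third position 4-fold.
Codon 8 CCC (Pro): third position 4-fold.
Codon 9 CTG (Leu): third position 4-fold.
Four-fold degenerate third positions: 6.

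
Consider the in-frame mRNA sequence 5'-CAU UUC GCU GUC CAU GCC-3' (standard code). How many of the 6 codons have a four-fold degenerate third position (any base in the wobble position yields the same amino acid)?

3

Codon 1 CAU (His): third position 2-fold.
Codon 2 UUC (Phe): third position 2-fold.
Codon 3 GCU (Ala): third position 4-fold.
Codon 4 GUC (Val): third position 4-fold.
Codon 5 CAU (His): third position 2-fold.
Codon 6 GCC (Ala): third position 4-fold.
Four-fold degenerate third positions: 3.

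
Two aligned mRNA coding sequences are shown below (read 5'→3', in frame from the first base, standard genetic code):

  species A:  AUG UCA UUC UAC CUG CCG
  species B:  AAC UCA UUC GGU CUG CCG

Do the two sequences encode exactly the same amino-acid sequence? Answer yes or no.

no

Codon 1: AUG Met / AAC Asn — nonsynonymous.
Codon 2: UCA Ser / UCA Ser — identical.
Codon 3: UUC Phe / UUC Phe — identical.
Codon 4: UAC Tyr / GGU Gly — nonsynonymous.
Codon 5: CUG Leu / CUG Leu — identical.
Codon 6: CCG Pro / CCG Pro — identical.
Nonsynonymous differences: 2 → different protein.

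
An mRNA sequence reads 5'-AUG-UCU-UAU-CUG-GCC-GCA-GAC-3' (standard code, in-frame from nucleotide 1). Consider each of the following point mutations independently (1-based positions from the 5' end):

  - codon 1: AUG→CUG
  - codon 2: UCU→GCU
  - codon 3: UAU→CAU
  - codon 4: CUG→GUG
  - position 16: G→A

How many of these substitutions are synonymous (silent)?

Codon 1: AUG (Met) → CUG (Leu) — missense.
Codon 2: UCU (Ser) → GCU (Ala) — missense.
Codon 3: UAU (Tyr) → CAU (His) — missense.
Codon 4: CUG (Leu) → GUG (Val) — missense.
Codon 6: GCA (Ala) → ACA (Thr) — missense.
Synonymous: 0 of 5.

0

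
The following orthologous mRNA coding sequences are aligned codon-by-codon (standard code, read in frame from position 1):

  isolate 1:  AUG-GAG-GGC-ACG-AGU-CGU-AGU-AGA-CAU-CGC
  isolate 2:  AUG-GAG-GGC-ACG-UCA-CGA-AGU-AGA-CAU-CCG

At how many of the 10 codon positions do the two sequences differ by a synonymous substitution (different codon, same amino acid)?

2

Codon 1: AUG Met / AUG Met — identical.
Codon 2: GAG Glu / GAG Glu — identical.
Codon 3: GGC Gly / GGC Gly — identical.
Codon 4: ACG Thr / ACG Thr — identical.
Codon 5: AGU Ser / UCA Ser — synonymous.
Codon 6: CGU Arg / CGA Arg — synonymous.
Codon 7: AGU Ser / AGU Ser — identical.
Codon 8: AGA Arg / AGA Arg — identical.
Codon 9: CAU His / CAU His — identical.
Codon 10: CGC Arg / CCG Pro — nonsynonymous.
Synonymous differences: 2.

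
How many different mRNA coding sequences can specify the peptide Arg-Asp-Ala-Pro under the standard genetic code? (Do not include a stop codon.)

Arg: 6 codons.
Asp: 2 codons.
Ala: 4 codons.
Pro: 4 codons.
6 × 2 × 4 × 4 = 192.

192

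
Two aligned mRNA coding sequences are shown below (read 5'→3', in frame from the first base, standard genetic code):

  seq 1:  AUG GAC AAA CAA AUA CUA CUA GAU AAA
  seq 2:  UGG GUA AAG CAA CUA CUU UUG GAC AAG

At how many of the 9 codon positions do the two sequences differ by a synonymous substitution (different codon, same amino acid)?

5

Codon 1: AUG Met / UGG Trp — nonsynonymous.
Codon 2: GAC Asp / GUA Val — nonsynonymous.
Codon 3: AAA Lys / AAG Lys — synonymous.
Codon 4: CAA Gln / CAA Gln — identical.
Codon 5: AUA Ile / CUA Leu — nonsynonymous.
Codon 6: CUA Leu / CUU Leu — synonymous.
Codon 7: CUA Leu / UUG Leu — synonymous.
Codon 8: GAU Asp / GAC Asp — synonymous.
Codon 9: AAA Lys / AAG Lys — synonymous.
Synonymous differences: 5.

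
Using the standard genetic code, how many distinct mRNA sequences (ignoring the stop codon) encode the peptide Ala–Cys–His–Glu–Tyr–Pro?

256

Ala: 4 codons.
Cys: 2 codons.
His: 2 codons.
Glu: 2 codons.
Tyr: 2 codons.
Pro: 4 codons.
4 × 2 × 2 × 2 × 2 × 4 = 256.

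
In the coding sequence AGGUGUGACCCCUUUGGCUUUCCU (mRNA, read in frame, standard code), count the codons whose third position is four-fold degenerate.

3

Codon 1 AGG (Arg): third position 2-fold.
Codon 2 UGU (Cys): third position 2-fold.
Codon 3 GAC (Asp): third position 2-fold.
Codon 4 CCC (Pro): third position 4-fold.
Codon 5 UUU (Phe): third position 2-fold.
Codon 6 GGC (Gly): third position 4-fold.
Codon 7 UUU (Phe): third position 2-fold.
Codon 8 CCU (Pro): third position 4-fold.
Four-fold degenerate third positions: 3.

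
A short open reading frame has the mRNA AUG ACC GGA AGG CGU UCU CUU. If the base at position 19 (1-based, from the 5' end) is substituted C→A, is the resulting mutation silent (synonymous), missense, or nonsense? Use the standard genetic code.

missense

Position 19 falls in codon 7: CUU → Leu.
After the substitution the codon is AUU → Ile.
Leu ≠ Ile, so this is a missense mutation.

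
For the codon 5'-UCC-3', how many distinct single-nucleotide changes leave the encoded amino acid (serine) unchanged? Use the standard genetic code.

3

Position 1: none → 0 synonymous.
Position 2: none → 0 synonymous.
Position 3: UCU, UCA, UCG → 3 synonymous.
Total: 0 + 0 + 3 = 3.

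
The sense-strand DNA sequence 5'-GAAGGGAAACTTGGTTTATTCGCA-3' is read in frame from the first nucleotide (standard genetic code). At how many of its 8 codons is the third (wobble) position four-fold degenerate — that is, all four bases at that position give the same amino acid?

4

Codon 1 GAA (Glu): third position 2-fold.
Codon 2 GGG (Gly): third position 4-fold.
Codon 3 AAA (Lys): third position 2-fold.
Codon 4 CTT (Leu): third position 4-fold.
Codon 5 GGT (Gly): third position 4-fold.
Codon 6 TTA (Leu): third position 2-fold.
Codon 7 TTC (Phe): third position 2-fold.
Codon 8 GCA (Ala): third position 4-fold.
Four-fold degenerate third positions: 4.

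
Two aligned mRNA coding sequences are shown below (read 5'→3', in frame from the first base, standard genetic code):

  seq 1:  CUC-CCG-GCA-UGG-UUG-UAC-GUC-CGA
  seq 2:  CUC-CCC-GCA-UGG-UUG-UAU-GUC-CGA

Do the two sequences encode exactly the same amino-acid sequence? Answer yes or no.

Codon 1: CUC Leu / CUC Leu — identical.
Codon 2: CCG Pro / CCC Pro — synonymous.
Codon 3: GCA Ala / GCA Ala — identical.
Codon 4: UGG Trp / UGG Trp — identical.
Codon 5: UUG Leu / UUG Leu — identical.
Codon 6: UAC Tyr / UAU Tyr — synonymous.
Codon 7: GUC Val / GUC Val — identical.
Codon 8: CGA Arg / CGA Arg — identical.
Nonsynonymous differences: 0 → same protein.

yes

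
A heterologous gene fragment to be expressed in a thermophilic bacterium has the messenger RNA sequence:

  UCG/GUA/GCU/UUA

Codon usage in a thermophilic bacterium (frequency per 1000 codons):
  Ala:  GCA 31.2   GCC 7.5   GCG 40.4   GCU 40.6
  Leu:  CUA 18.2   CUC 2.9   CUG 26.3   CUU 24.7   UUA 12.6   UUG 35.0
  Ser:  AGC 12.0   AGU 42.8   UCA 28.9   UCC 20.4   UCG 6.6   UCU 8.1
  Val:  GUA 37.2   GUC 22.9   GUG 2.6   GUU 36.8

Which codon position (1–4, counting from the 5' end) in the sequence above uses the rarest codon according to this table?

1

Codon 1 UCG (Ser): 6.6 per 1000.
Codon 2 GUA (Val): 37.2 per 1000.
Codon 3 GCU (Ala): 40.6 per 1000.
Codon 4 UUA (Leu): 12.6 per 1000.
Lowest frequency is 6.6 at codon 1.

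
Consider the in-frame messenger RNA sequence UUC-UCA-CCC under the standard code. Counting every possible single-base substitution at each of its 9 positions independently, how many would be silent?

Codon 1 (UUC, Phe): 1 synonymous substitution.
Codon 2 (UCA, Ser): 3 synonymous substitutions.
Codon 3 (CCC, Pro): 3 synonymous substitutions.
Total: 1 + 3 + 3 = 7.

7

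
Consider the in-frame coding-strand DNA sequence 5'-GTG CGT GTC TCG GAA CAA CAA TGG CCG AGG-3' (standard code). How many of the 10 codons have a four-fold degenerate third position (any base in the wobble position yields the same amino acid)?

Codon 1 GTG (Val): third position 4-fold.
Codon 2 CGT (Arg): third position 4-fold.
Codon 3 GTC (Val): third position 4-fold.
Codon 4 TCG (Ser): third position 4-fold.
Codon 5 GAA (Glu): third position 2-fold.
Codon 6 CAA (Gln): third position 2-fold.
Codon 7 CAA (Gln): third position 2-fold.
Codon 8 TGG (Trp): third position 1-fold.
Codon 9 CCG (Pro): third position 4-fold.
Codon 10 AGG (Arg): third position 2-fold.
Four-fold degenerate third positions: 5.

5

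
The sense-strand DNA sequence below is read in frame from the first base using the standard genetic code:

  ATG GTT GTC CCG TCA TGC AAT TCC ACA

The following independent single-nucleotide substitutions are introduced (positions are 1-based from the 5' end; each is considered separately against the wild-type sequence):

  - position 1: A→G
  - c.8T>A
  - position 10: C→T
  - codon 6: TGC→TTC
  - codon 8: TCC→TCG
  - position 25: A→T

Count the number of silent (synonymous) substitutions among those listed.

1

Codon 1: ATG (Met) → GTG (Val) — missense.
Codon 3: GTC (Val) → GAC (Asp) — missense.
Codon 4: CCG (Pro) → TCG (Ser) — missense.
Codon 6: TGC (Cys) → TTC (Phe) — missense.
Codon 8: TCC (Ser) → TCG (Ser) — synonymous.
Codon 9: ACA (Thr) → TCA (Ser) — missense.
Synonymous: 1 of 6.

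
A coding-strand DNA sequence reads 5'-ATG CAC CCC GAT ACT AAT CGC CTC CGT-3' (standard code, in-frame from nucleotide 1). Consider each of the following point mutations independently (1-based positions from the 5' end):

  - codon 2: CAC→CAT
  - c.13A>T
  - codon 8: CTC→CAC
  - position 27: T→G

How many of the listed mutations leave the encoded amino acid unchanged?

Codon 2: CAC (His) → CAT (His) — synonymous.
Codon 5: ACT (Thr) → TCT (Ser) — missense.
Codon 8: CTC (Leu) → CAC (His) — missense.
Codon 9: CGT (Arg) → CGG (Arg) — synonymous.
Synonymous: 2 of 4.

2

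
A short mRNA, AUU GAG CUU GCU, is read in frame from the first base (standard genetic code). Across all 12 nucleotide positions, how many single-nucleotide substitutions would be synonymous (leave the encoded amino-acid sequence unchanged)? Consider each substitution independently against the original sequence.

9

Codon 1 (AUU, Ile): 2 synonymous substitutions.
Codon 2 (GAG, Glu): 1 synonymous substitution.
Codon 3 (CUU, Leu): 3 synonymous substitutions.
Codon 4 (GCU, Ala): 3 synonymous substitutions.
Total: 2 + 1 + 3 + 3 = 9.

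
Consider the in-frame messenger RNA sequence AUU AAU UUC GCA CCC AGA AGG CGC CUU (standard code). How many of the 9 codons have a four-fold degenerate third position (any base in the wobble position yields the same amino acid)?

4

Codon 1 AUU (Ile): third position 3-fold.
Codon 2 AAU (Asn): third position 2-fold.
Codon 3 UUC (Phe): third position 2-fold.
Codon 4 GCA (Ala): third position 4-fold.
Codon 5 CCC (Pro): third position 4-fold.
Codon 6 AGA (Arg): third position 2-fold.
Codon 7 AGG (Arg): third position 2-fold.
Codon 8 CGC (Arg): third position 4-fold.
Codon 9 CUU (Leu): third position 4-fold.
Four-fold degenerate third positions: 4.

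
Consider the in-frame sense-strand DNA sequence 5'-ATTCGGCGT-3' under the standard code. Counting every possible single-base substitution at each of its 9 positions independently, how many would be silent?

Codon 1 (ATT, Ile): 2 synonymous substitutions.
Codon 2 (CGG, Arg): 4 synonymous substitutions.
Codon 3 (CGT, Arg): 3 synonymous substitutions.
Total: 2 + 4 + 3 = 9.

9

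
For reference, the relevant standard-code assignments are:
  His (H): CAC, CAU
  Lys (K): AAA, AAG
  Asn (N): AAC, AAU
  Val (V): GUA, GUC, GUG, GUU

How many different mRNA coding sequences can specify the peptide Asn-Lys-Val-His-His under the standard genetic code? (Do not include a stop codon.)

Asn: 2 codons.
Lys: 2 codons.
Val: 4 codons.
His: 2 codons.
His: 2 codons.
2 × 2 × 4 × 2 × 2 = 64.

64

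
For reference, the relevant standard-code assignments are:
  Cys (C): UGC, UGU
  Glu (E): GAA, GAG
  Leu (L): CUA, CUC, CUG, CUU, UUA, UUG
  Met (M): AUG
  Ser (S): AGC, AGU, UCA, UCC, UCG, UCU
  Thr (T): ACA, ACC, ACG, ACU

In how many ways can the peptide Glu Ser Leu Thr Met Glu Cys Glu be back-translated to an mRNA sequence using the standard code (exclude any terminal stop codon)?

Glu: 2 codons.
Ser: 6 codons.
Leu: 6 codons.
Thr: 4 codons.
Met: 1 codon.
Glu: 2 codons.
Cys: 2 codons.
Glu: 2 codons.
2 × 6 × 6 × 4 × 1 × 2 × 2 × 2 = 2304.

2304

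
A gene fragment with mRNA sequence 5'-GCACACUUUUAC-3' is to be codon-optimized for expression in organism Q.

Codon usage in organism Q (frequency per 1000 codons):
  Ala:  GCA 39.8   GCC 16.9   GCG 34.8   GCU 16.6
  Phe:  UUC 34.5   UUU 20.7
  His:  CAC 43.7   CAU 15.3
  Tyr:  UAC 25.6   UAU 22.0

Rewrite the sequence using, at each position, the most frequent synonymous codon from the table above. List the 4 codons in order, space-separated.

GCA CAC UUC UAC

Codon 1 (Ala): best is GCA at 39.8.
Codon 2 (His): best is CAC at 43.7.
Codon 3 (Phe): best is UUC at 34.5.
Codon 4 (Tyr): best is UAC at 25.6.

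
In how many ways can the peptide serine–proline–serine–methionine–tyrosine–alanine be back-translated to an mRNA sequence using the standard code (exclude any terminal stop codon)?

1152

Ser: 6 codons.
Pro: 4 codons.
Ser: 6 codons.
Met: 1 codon.
Tyr: 2 codons.
Ala: 4 codons.
6 × 4 × 6 × 1 × 2 × 4 = 1152.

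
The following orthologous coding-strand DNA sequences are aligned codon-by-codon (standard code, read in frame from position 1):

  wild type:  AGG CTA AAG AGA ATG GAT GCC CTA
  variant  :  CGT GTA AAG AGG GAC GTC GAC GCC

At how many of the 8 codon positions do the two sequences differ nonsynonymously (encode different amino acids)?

5

Codon 1: AGG Arg / CGT Arg — synonymous.
Codon 2: CTA Leu / GTA Val — nonsynonymous.
Codon 3: AAG Lys / AAG Lys — identical.
Codon 4: AGA Arg / AGG Arg — synonymous.
Codon 5: ATG Met / GAC Asp — nonsynonymous.
Codon 6: GAT Asp / GTC Val — nonsynonymous.
Codon 7: GCC Ala / GAC Asp — nonsynonymous.
Codon 8: CTA Leu / GCC Ala — nonsynonymous.
Nonsynonymous differences: 5.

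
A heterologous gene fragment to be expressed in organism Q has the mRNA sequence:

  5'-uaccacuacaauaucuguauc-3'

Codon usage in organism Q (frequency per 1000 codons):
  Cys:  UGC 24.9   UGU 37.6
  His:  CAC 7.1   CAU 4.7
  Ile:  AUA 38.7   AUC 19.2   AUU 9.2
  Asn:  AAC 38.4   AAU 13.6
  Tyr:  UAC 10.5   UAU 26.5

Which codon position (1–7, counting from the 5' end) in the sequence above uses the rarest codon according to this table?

2

Codon 1 UAC (Tyr): 10.5 per 1000.
Codon 2 CAC (His): 7.1 per 1000.
Codon 3 UAC (Tyr): 10.5 per 1000.
Codon 4 AAU (Asn): 13.6 per 1000.
Codon 5 AUC (Ile): 19.2 per 1000.
Codon 6 UGU (Cys): 37.6 per 1000.
Codon 7 AUC (Ile): 19.2 per 1000.
Lowest frequency is 7.1 at codon 2.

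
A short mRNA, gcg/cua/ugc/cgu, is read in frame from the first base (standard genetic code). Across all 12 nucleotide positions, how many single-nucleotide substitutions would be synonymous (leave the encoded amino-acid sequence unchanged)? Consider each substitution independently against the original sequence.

Codon 1 (GCG, Ala): 3 synonymous substitutions.
Codon 2 (CUA, Leu): 4 synonymous substitutions.
Codon 3 (UGC, Cys): 1 synonymous substitution.
Codon 4 (CGU, Arg): 3 synonymous substitutions.
Total: 3 + 4 + 1 + 3 = 11.

11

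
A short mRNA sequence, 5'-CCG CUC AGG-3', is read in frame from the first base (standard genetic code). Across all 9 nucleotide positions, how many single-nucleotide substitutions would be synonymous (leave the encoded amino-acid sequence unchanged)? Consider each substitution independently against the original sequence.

Codon 1 (CCG, Pro): 3 synonymous substitutions.
Codon 2 (CUC, Leu): 3 synonymous substitutions.
Codon 3 (AGG, Arg): 2 synonymous substitutions.
Total: 3 + 3 + 2 = 8.

8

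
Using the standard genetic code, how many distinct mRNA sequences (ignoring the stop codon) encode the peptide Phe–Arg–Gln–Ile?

Phe: 2 codons.
Arg: 6 codons.
Gln: 2 codons.
Ile: 3 codons.
2 × 6 × 2 × 3 = 72.

72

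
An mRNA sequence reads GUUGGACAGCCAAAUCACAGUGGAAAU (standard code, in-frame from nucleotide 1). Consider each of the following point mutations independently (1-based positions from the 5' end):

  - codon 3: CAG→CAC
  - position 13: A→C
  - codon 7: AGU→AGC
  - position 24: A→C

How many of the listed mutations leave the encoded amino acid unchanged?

Codon 3: CAG (Gln) → CAC (His) — missense.
Codon 5: AAU (Asn) → CAU (His) — missense.
Codon 7: AGU (Ser) → AGC (Ser) — synonymous.
Codon 8: GGA (Gly) → GGC (Gly) — synonymous.
Synonymous: 2 of 4.

2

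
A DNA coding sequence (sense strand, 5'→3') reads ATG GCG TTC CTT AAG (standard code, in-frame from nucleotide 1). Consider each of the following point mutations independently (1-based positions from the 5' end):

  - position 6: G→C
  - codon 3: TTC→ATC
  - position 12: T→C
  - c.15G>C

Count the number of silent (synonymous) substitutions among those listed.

2

Codon 2: GCG (Ala) → GCC (Ala) — synonymous.
Codon 3: TTC (Phe) → ATC (Ile) — missense.
Codon 4: CTT (Leu) → CTC (Leu) — synonymous.
Codon 5: AAG (Lys) → AAC (Asn) — missense.
Synonymous: 2 of 4.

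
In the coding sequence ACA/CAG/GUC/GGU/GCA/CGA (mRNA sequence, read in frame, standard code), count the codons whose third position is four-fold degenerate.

Codon 1 ACA (Thr): third position 4-fold.
Codon 2 CAG (Gln): third position 2-fold.
Codon 3 GUC (Val): third position 4-fold.
Codon 4 GGU (Gly): third position 4-fold.
Codon 5 GCA (Ala): third position 4-fold.
Codon 6 CGA (Arg): third position 4-fold.
Four-fold degenerate third positions: 5.

5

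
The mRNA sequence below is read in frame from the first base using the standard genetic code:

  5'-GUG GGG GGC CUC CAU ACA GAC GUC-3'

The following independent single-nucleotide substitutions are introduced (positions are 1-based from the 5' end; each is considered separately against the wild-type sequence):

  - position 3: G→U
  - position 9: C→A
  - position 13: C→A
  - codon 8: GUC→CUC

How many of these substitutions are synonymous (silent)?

Codon 1: GUG (Val) → GUU (Val) — synonymous.
Codon 3: GGC (Gly) → GGA (Gly) — synonymous.
Codon 5: CAU (His) → AAU (Asn) — missense.
Codon 8: GUC (Val) → CUC (Leu) — missense.
Synonymous: 2 of 4.

2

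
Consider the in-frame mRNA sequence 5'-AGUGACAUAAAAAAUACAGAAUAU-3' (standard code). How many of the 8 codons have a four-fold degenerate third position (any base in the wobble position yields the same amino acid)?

1

Codon 1 AGU (Ser): third position 2-fold.
Codon 2 GAC (Asp): third position 2-fold.
Codon 3 AUA (Ile): third position 3-fold.
Codon 4 AAA (Lys): third position 2-fold.
Codon 5 AAU (Asn): third position 2-fold.
Codon 6 ACA (Thr): third position 4-fold.
Codon 7 GAA (Glu): third position 2-fold.
Codon 8 UAU (Tyr): third position 2-fold.
Four-fold degenerate third positions: 1.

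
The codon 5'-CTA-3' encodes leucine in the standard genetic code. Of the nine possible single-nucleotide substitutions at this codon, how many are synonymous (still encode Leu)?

Position 1: TTA → 1 synonymous.
Position 2: none → 0 synonymous.
Position 3: CTT, CTC, CTG → 3 synonymous.
Total: 1 + 0 + 3 = 4.

4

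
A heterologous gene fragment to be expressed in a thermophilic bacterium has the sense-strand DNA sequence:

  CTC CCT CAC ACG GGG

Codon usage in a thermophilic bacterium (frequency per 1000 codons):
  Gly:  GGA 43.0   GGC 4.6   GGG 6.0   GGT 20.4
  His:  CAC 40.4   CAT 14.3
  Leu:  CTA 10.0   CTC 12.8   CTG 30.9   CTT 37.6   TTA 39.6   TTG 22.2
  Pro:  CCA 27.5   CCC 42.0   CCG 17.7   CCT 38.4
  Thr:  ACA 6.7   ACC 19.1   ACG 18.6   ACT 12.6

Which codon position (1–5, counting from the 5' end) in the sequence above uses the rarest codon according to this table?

Codon 1 CTC (Leu): 12.8 per 1000.
Codon 2 CCT (Pro): 38.4 per 1000.
Codon 3 CAC (His): 40.4 per 1000.
Codon 4 ACG (Thr): 18.6 per 1000.
Codon 5 GGG (Gly): 6.0 per 1000.
Lowest frequency is 6.0 at codon 5.

5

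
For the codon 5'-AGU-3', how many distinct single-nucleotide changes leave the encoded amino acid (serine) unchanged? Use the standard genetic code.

1

Position 1: none → 0 synonymous.
Position 2: none → 0 synonymous.
Position 3: AGC → 1 synonymous.
Total: 0 + 0 + 1 = 1.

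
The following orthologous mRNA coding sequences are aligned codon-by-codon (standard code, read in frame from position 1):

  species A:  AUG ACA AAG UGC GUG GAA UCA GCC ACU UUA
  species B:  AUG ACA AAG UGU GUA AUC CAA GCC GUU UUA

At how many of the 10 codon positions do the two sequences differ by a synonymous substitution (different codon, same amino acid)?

2

Codon 1: AUG Met / AUG Met — identical.
Codon 2: ACA Thr / ACA Thr — identical.
Codon 3: AAG Lys / AAG Lys — identical.
Codon 4: UGC Cys / UGU Cys — synonymous.
Codon 5: GUG Val / GUA Val — synonymous.
Codon 6: GAA Glu / AUC Ile — nonsynonymous.
Codon 7: UCA Ser / CAA Gln — nonsynonymous.
Codon 8: GCC Ala / GCC Ala — identical.
Codon 9: ACU Thr / GUU Val — nonsynonymous.
Codon 10: UUA Leu / UUA Leu — identical.
Synonymous differences: 2.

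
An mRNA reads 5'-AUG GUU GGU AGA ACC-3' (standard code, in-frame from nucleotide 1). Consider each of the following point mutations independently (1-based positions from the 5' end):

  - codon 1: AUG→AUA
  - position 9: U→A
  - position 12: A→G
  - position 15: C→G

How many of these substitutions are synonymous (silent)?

3

Codon 1: AUG (Met) → AUA (Ile) — missense.
Codon 3: GGU (Gly) → GGA (Gly) — synonymous.
Codon 4: AGA (Arg) → AGG (Arg) — synonymous.
Codon 5: ACC (Thr) → ACG (Thr) — synonymous.
Synonymous: 3 of 4.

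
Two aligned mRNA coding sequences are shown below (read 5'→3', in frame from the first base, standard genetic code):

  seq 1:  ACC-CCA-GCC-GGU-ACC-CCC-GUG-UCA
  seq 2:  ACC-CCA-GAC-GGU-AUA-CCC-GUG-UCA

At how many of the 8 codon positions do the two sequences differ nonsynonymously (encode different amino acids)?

Codon 1: ACC Thr / ACC Thr — identical.
Codon 2: CCA Pro / CCA Pro — identical.
Codon 3: GCC Ala / GAC Asp — nonsynonymous.
Codon 4: GGU Gly / GGU Gly — identical.
Codon 5: ACC Thr / AUA Ile — nonsynonymous.
Codon 6: CCC Pro / CCC Pro — identical.
Codon 7: GUG Val / GUG Val — identical.
Codon 8: UCA Ser / UCA Ser — identical.
Nonsynonymous differences: 2.

2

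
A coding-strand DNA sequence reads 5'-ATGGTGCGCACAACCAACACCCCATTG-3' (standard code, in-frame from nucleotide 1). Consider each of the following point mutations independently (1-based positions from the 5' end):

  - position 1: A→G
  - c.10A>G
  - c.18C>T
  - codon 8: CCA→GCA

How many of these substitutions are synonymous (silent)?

1

Codon 1: ATG (Met) → GTG (Val) — missense.
Codon 4: ACA (Thr) → GCA (Ala) — missense.
Codon 6: AAC (Asn) → AAT (Asn) — synonymous.
Codon 8: CCA (Pro) → GCA (Ala) — missense.
Synonymous: 1 of 4.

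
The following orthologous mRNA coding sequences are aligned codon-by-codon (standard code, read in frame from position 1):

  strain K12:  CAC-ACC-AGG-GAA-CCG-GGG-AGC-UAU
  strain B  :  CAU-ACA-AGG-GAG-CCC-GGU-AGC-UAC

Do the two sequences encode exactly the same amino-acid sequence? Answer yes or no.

Codon 1: CAC His / CAU His — synonymous.
Codon 2: ACC Thr / ACA Thr — synonymous.
Codon 3: AGG Arg / AGG Arg — identical.
Codon 4: GAA Glu / GAG Glu — synonymous.
Codon 5: CCG Pro / CCC Pro — synonymous.
Codon 6: GGG Gly / GGU Gly — synonymous.
Codon 7: AGC Ser / AGC Ser — identical.
Codon 8: UAU Tyr / UAC Tyr — synonymous.
Nonsynonymous differences: 0 → same protein.

yes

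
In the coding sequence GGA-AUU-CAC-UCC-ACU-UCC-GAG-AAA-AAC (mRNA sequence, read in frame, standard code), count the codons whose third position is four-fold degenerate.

Codon 1 GGA (Gly): third position 4-fold.
Codon 2 AUU (Ile): third position 3-fold.
Codon 3 CAC (His): third position 2-fold.
Codon 4 UCC (Ser): third position 4-fold.
Codon 5 ACU (Thr): third position 4-fold.
Codon 6 UCC (Ser): third position 4-fold.
Codon 7 GAG (Glu): third position 2-fold.
Codon 8 AAA (Lys): third position 2-fold.
Codon 9 AAC (Asn): third position 2-fold.
Four-fold degenerate third positions: 4.

4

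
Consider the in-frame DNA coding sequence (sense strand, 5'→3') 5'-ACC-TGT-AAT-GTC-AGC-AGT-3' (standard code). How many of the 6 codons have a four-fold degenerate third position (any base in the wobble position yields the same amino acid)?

2

Codon 1 ACC (Thr): third position 4-fold.
Codon 2 TGT (Cys): third position 2-fold.
Codon 3 AAT (Asn): third position 2-fold.
Codon 4 GTC (Val): third position 4-fold.
Codon 5 AGC (Ser): third position 2-fold.
Codon 6 AGT (Ser): third position 2-fold.
Four-fold degenerate third positions: 2.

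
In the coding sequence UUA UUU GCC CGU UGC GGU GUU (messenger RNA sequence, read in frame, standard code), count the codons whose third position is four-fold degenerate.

Codon 1 UUA (Leu): third position 2-fold.
Codon 2 UUU (Phe): third position 2-fold.
Codon 3 GCC (Ala): third position 4-fold.
Codon 4 CGU (Arg): third position 4-fold.
Codon 5 UGC (Cys): third position 2-fold.
Codon 6 GGU (Gly): third position 4-fold.
Codon 7 GUU (Val): third position 4-fold.
Four-fold degenerate third positions: 4.

4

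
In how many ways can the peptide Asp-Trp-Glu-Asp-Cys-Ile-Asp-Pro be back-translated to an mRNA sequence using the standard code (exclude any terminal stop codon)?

384

Asp: 2 codons.
Trp: 1 codon.
Glu: 2 codons.
Asp: 2 codons.
Cys: 2 codons.
Ile: 3 codons.
Asp: 2 codons.
Pro: 4 codons.
2 × 1 × 2 × 2 × 2 × 3 × 2 × 4 = 384.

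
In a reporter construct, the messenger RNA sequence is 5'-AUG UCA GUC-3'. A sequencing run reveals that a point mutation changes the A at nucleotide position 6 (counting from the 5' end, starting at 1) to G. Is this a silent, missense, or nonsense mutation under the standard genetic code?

silent

Position 6 falls in codon 2: UCA → Ser.
After the substitution the codon is UCG → Ser.
Both encode Ser, so the change is synonymous.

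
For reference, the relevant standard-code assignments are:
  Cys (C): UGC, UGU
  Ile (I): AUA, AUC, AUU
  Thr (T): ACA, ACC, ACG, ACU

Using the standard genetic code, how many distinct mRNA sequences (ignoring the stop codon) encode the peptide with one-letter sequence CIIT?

Cys: 2 codons.
Ile: 3 codons.
Ile: 3 codons.
Thr: 4 codons.
2 × 3 × 3 × 4 = 72.

72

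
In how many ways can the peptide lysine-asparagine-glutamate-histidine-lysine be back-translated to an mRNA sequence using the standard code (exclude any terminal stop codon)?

32

Lys: 2 codons.
Asn: 2 codons.
Glu: 2 codons.
His: 2 codons.
Lys: 2 codons.
2 × 2 × 2 × 2 × 2 = 32.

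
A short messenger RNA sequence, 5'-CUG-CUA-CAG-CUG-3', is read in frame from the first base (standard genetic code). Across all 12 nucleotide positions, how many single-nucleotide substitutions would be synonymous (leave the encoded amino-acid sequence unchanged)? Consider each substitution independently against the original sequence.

Codon 1 (CUG, Leu): 4 synonymous substitutions.
Codon 2 (CUA, Leu): 4 synonymous substitutions.
Codon 3 (CAG, Gln): 1 synonymous substitution.
Codon 4 (CUG, Leu): 4 synonymous substitutions.
Total: 4 + 4 + 1 + 4 = 13.

13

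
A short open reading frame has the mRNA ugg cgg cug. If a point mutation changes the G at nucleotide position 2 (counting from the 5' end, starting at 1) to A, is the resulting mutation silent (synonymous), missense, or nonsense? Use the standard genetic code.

nonsense

Position 2 falls in codon 1: UGG → Trp.
After the substitution the codon is UAG → Stop.
The new codon is a stop codon, so this is a nonsense mutation.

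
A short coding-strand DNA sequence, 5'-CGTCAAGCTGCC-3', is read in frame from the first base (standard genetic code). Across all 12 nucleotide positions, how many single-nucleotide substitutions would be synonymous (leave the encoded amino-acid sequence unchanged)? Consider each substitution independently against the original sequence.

10

Codon 1 (CGT, Arg): 3 synonymous substitutions.
Codon 2 (CAA, Gln): 1 synonymous substitution.
Codon 3 (GCT, Ala): 3 synonymous substitutions.
Codon 4 (GCC, Ala): 3 synonymous substitutions.
Total: 3 + 1 + 3 + 3 = 10.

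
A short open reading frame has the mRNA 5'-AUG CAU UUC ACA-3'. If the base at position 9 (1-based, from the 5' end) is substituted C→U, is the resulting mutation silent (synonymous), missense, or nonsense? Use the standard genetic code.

Position 9 falls in codon 3: UUC → Phe.
After the substitution the codon is UUU → Phe.
Both encode Phe, so the change is synonymous.

silent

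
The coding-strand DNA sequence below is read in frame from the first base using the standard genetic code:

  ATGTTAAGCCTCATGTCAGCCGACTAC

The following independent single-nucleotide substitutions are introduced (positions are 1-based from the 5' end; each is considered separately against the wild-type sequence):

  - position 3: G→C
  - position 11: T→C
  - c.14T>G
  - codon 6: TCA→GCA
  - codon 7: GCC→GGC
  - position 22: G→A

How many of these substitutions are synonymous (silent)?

Codon 1: ATG (Met) → ATC (Ile) — missense.
Codon 4: CTC (Leu) → CCC (Pro) — missense.
Codon 5: ATG (Met) → AGG (Arg) — missense.
Codon 6: TCA (Ser) → GCA (Ala) — missense.
Codon 7: GCC (Ala) → GGC (Gly) — missense.
Codon 8: GAC (Asp) → AAC (Asn) — missense.
Synonymous: 0 of 6.

0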